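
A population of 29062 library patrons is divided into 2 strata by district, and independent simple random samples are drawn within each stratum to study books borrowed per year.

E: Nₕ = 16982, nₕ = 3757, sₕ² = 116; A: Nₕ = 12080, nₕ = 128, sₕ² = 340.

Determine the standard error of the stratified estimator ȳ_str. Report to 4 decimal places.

Var(ȳ_str) = Σₕ Wₕ²(1 − fₕ)sₕ²/nₕ with Wₕ = Nₕ/N, N = 29062.
E: Wₕ = 0.58433693; term = 0.58433693²·(1 − 0.22123425)·116/3757 = 0.0082101353.
A: Wₕ = 0.41566307; term = 0.41566307²·(1 − 0.01059603)·340/128 = 0.45407278.
Sum = 0.46228292.
SE = √(0.46228292) = 0.6799.

0.6799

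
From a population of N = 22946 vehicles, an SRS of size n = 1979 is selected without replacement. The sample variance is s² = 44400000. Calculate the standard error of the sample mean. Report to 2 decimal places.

143.18

Under SRS without replacement, Var(ȳ) = (1 − f)·s²/n with f = n/N = 1979/22946 = 0.08624597.
Var(ȳ) = (1 − 0.08624597)·44400000/1979 = 0.91375403·22435.574 = 20500.596.
SE(ȳ) = √(20500.596) = 143.18.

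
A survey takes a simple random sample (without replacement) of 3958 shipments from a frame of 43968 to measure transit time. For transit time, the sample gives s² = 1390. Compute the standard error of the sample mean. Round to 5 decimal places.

0.56531

Under SRS without replacement, Var(ȳ) = (1 − f)·s²/n with f = n/N = 3958/43968 = 0.09002001.
Var(ȳ) = (1 − 0.09002001)·1390/3958 = 0.90997999·0.35118747 = 0.31957357.
SE(ȳ) = √(0.31957357) = 0.56531.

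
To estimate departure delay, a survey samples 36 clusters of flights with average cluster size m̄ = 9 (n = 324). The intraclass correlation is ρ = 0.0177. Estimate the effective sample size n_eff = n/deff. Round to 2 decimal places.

deff = 1 + (9 − 1)·0.0177 = 1 + 0.1416 = 1.1416.
n_eff = 324 / 1.1416 = 283.81.

283.81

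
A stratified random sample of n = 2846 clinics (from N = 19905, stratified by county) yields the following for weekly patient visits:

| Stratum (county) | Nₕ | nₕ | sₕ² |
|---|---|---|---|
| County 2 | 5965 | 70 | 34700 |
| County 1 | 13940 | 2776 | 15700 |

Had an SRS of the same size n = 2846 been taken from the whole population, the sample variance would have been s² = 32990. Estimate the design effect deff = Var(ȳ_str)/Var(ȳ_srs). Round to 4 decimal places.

Var(ȳ_str) = Σ Wₕ²(1−fₕ)sₕ²/nₕ with Wₕ = Nₕ/19905:
  County 2: (5965/19905)²·(1−70/5965)·34700/70 = 43.994798
  County 1: (13940/19905)²·(1−2776/13940)·15700/2776 = 2.2214596
  → Var(ȳ_str) = 46.216258.
Var(ȳ_srs) = (1 − 2846/19905)·32990/2846 = 9.9343351.
deff = 46.216258 / 9.9343351 = 4.6522.

4.6522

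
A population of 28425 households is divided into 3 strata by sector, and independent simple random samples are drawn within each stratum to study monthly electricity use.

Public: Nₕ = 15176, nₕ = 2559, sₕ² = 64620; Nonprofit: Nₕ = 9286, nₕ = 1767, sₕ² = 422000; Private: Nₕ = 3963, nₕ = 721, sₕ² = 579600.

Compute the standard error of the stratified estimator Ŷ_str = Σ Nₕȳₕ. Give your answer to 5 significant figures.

178430

Var(Ŷ_str) = Σₕ Nₕ²(1 − fₕ)sₕ²/nₕ.
Public: 15176²·(1 − 2559/15176)·64620/2559 = 4.8351515 × 10^9.
Nonprofit: 9286²·(1 − 1767/9286)·422000/1767 = 1.6674955 × 10^10.
Private: 3963²·(1 − 721/3963)·579600/721 = 1.0328332 × 10^10.
Sum = 3.1838439 × 10^10.
SE = √(3.1838439 × 10^10) = 178430.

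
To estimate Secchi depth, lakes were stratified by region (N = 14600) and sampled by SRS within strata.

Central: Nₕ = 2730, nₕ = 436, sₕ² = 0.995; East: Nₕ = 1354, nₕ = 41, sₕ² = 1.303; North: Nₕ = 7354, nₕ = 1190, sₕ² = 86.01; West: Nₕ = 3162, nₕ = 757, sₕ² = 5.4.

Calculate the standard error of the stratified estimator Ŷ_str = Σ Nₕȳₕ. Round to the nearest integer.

1844

Var(Ŷ_str) = Σₕ Nₕ²(1 − fₕ)sₕ²/nₕ.
Central: 2730²·(1 − 436/2730)·0.995/436 = 14291.988.
East: 1354²·(1 − 41/1354)·1.303/41 = 56499.415.
North: 7354²·(1 − 1190/7354)·86.01/1190 = 3.2763346 × 10^6.
West: 3162²·(1 − 757/3162)·5.4/757 = 54246.888.
Sum = 3.4013729 × 10^6.
SE = √(3.4013729 × 10^6) = 1844.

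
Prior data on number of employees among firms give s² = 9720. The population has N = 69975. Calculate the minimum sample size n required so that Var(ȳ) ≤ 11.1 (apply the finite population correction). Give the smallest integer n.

865

Without fpc, n₀ = s²/D = 9720/11.1 = 875.6757.
With fpc, (1 − n/N)·s²/n ≤ D requires n ≥ n₀/(1 + n₀/N) = 875.6757/(1 + 875.6757/69975) = 864.8528.
Rounding up, n = 865.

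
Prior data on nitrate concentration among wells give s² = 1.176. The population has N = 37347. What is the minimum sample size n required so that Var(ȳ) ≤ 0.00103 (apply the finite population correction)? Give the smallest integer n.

1108

Without fpc, n₀ = s²/D = 1.176/0.00103 = 1141.7476.
With fpc, (1 − n/N)·s²/n ≤ D requires n ≥ n₀/(1 + n₀/N) = 1141.7476/(1 + 1141.7476/37347) = 1107.8783.
Rounding up, n = 1108.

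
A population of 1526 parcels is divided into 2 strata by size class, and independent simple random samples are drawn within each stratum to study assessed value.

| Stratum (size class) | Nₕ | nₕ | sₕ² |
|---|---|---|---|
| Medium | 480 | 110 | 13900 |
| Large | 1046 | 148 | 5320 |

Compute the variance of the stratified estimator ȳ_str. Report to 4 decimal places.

Var(ȳ_str) = Σₕ Wₕ²(1 − fₕ)sₕ²/nₕ with Wₕ = Nₕ/N, N = 1526.
Medium: Wₕ = 0.31454784; term = 0.31454784²·(1 − 0.22916667)·13900/110 = 9.637314.
Large: Wₕ = 0.68545216; term = 0.68545216²·(1 − 0.14149140)·5320/148 = 14.499361.
Sum = 24.136675.

24.1367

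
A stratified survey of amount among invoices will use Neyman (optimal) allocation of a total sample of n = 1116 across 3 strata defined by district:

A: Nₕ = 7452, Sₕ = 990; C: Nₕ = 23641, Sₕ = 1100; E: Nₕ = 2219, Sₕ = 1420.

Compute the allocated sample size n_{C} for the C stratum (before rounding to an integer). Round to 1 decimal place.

794.4

Neyman allocation: nₕ = n·NₕSₕ / Σⱼ NⱼSⱼ.
Σ NⱼSⱼ = 7452·990 + 23641·1100 + 2219·1420 = 3.653356 × 10^7.
n_{C} = 1116·23641·1100 / (3.653356 × 10^7) = 794.4.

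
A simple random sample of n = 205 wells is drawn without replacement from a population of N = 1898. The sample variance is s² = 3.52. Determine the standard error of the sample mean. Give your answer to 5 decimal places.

Under SRS without replacement, Var(ȳ) = (1 − f)·s²/n with f = n/N = 205/1898 = 0.10800843.
Var(ȳ) = (1 − 0.10800843)·3.52/205 = 0.89199157·0.017170732 = 0.015316148.
SE(ȳ) = √(0.015316148) = 0.12376.

0.12376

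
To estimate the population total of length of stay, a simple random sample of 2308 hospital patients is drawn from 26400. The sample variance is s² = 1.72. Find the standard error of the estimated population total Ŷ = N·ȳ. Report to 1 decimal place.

688.5

Var(Ŷ) = N²·Var(ȳ) = N²·(1 − n/N)·s²/n.
f = 2308/26400 = 0.08742424; Var(ȳ) = 0.91257576·1.72/2308 = 6.8008245 × 10^-4.
Var(Ŷ) = 26400² · (6.8008245 × 10^-4) = 473990.26.
SE(Ŷ) = √(473990.26) = 688.5.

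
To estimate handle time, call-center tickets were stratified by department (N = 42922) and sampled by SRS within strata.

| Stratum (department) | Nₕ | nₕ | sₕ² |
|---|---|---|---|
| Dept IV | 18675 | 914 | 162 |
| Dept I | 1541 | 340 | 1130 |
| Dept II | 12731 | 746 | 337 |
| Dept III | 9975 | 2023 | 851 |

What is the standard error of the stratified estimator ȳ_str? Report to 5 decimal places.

0.30129

Var(ȳ_str) = Σₕ Wₕ²(1 − fₕ)sₕ²/nₕ with Wₕ = Nₕ/N, N = 42922.
Dept IV: Wₕ = 0.43509156; term = 0.43509156²·(1 − 0.04894244)·162/914 = 0.031910745.
Dept I: Wₕ = 0.03590233; term = 0.03590233²·(1 − 0.22063595)·1130/340 = 0.0033387605.
Dept II: Wₕ = 0.29660780; term = 0.29660780²·(1 − 0.05859713)·337/746 = 0.037413792.
Dept III: Wₕ = 0.23239830; term = 0.23239830²·(1 − 0.20280702)·851/2023 = 0.01811186.
Sum = 0.090775158.
SE = √(0.090775158) = 0.30129.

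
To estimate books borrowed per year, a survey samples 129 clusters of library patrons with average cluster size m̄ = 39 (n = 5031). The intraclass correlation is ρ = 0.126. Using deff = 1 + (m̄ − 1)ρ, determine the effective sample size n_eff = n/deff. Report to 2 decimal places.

deff = 1 + (39 − 1)·0.126 = 1 + 4.788 = 5.788.
n_eff = 5031 / 5.788 = 869.21.

869.21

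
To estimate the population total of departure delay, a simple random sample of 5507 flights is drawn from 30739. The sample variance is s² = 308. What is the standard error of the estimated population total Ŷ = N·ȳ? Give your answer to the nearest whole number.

6586

Var(Ŷ) = N²·Var(ȳ) = N²·(1 − n/N)·s²/n.
f = 5507/30739 = 0.17915352; Var(ȳ) = 0.82084648·308/5507 = 0.045908973.
Var(Ŷ) = 30739² · 0.045908973 = 4.3378751 × 10^7.
SE(Ŷ) = √(4.3378751 × 10^7) = 6586.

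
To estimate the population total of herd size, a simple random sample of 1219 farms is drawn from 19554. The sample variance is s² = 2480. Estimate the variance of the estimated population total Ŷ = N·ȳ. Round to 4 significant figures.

Var(Ŷ) = N²·Var(ȳ) = N²·(1 − n/N)·s²/n.
f = 1219/19554 = 0.06234019; Var(ȳ) = 0.93765981·2480/1219 = 1.9076262.
Var(Ŷ) = 19554² · 1.9076262 = 7.2939789 × 10^8.

7.294 × 10^8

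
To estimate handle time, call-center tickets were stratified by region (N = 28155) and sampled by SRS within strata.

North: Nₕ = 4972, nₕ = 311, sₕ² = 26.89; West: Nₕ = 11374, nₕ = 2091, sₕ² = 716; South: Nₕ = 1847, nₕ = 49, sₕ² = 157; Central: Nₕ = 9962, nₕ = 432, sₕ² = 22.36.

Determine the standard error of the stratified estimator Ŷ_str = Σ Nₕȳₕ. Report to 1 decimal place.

7328.9

Var(Ŷ_str) = Σₕ Nₕ²(1 − fₕ)sₕ²/nₕ.
North: 4972²·(1 − 311/4972)·26.89/311 = 2.0037366 × 10^6.
West: 11374²·(1 − 2091/11374)·716/2091 = 3.615435 × 10^7.
South: 1847²·(1 − 49/1847)·157/49 = 1.0640454 × 10^7.
Central: 9962²·(1 − 432/9962)·22.36/432 = 4.9139133 × 10^6.
Sum = 5.3712454 × 10^7.
SE = √(5.3712454 × 10^7) = 7328.9.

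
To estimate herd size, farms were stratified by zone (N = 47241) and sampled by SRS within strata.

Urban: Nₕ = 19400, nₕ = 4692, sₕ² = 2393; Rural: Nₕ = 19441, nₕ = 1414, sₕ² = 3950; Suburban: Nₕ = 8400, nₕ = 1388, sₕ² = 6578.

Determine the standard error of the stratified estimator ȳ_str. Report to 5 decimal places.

0.79308

Var(ȳ_str) = Σₕ Wₕ²(1 − fₕ)sₕ²/nₕ with Wₕ = Nₕ/N, N = 47241.
Urban: Wₕ = 0.41066023; term = 0.41066023²·(1 − 0.24185567)·2393/4692 = 0.06520815.
Rural: Wₕ = 0.41152812; term = 0.41152812²·(1 − 0.07273288)·3950/1414 = 0.43868378.
Suburban: Wₕ = 0.17781165; term = 0.17781165²·(1 − 0.16523810)·6578/1388 = 0.12507987.
Sum = 0.6289718.
SE = √(0.6289718) = 0.79308.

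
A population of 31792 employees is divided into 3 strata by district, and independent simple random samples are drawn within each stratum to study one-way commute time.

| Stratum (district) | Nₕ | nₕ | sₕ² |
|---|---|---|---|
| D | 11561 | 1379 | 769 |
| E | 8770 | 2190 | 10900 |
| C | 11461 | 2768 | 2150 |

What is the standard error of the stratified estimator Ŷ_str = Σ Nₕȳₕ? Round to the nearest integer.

20742

Var(Ŷ_str) = Σₕ Nₕ²(1 − fₕ)sₕ²/nₕ.
D: 11561²·(1 − 1379/11561)·769/1379 = 6.5643324 × 10^7.
E: 8770²·(1 − 2190/8770)·10900/2190 = 2.872155 × 10^8.
C: 11461²·(1 − 2768/11461)·2150/2768 = 7.7386386 × 10^7.
Sum = 4.3024521 × 10^8.
SE = √(4.3024521 × 10^8) = 20742.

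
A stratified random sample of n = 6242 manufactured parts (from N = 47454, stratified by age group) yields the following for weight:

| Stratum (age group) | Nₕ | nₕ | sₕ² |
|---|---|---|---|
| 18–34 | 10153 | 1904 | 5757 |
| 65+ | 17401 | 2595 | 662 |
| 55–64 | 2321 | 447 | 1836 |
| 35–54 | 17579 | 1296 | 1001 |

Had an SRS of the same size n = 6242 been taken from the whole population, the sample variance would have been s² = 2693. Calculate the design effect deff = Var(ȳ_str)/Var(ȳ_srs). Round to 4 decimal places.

0.6612

Var(ȳ_str) = Σ Wₕ²(1−fₕ)sₕ²/nₕ with Wₕ = Nₕ/47454:
  18–34: (10153/47454)²·(1−1904/10153)·5757/1904 = 0.11245514
  65+: (17401/47454)²·(1−2595/17401)·662/2595 = 0.02918683
  55–64: (2321/47454)²·(1−447/2321)·1836/447 = 0.0079334891
  35–54: (17579/47454)²·(1−1296/17579)·1001/1296 = 0.09817751
  → Var(ȳ_str) = 0.24775297.
Var(ȳ_srs) = (1 − 6242/47454)·2693/6242 = 0.37468254.
deff = 0.24775297 / 0.37468254 = 0.6612.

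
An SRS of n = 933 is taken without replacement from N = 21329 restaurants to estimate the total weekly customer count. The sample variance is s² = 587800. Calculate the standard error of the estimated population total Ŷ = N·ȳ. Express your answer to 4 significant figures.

Var(Ŷ) = N²·Var(ȳ) = N²·(1 − n/N)·s²/n.
f = 933/21329 = 0.04374326; Var(ȳ) = 0.95625674·587800/933 = 602.452.
Var(Ŷ) = 21329² · 602.452 = 2.7407122 × 10^11.
SE(Ŷ) = √(2.7407122 × 10^11) = 523500.

523500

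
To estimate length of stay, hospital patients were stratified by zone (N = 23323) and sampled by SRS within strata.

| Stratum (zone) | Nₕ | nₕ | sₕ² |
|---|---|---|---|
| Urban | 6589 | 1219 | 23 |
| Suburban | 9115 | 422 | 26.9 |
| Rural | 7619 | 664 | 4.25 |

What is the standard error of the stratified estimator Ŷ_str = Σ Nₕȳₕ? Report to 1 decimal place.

2461.2

Var(Ŷ_str) = Σₕ Nₕ²(1 − fₕ)sₕ²/nₕ.
Urban: 6589²·(1 − 1219/6589)·23/1219 = 667602.45.
Suburban: 9115²·(1 − 422/9115)·26.9/422 = 5.0508699 × 10^6.
Rural: 7619²·(1 − 664/7619)·4.25/664 = 339168.85.
Sum = 6.0576412 × 10^6.
SE = √(6.0576412 × 10^6) = 2461.2.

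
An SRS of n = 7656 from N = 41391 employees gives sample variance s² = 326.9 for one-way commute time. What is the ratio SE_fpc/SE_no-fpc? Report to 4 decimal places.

f = n/N = 7656/41391 = 0.18496775.
SE_no-fpc = √(s²/n) = 0.20663624; SE_fpc = √((1−f)s²/n) = 0.18654942.
Ratio = √(1−f) = 0.90279137.

0.9028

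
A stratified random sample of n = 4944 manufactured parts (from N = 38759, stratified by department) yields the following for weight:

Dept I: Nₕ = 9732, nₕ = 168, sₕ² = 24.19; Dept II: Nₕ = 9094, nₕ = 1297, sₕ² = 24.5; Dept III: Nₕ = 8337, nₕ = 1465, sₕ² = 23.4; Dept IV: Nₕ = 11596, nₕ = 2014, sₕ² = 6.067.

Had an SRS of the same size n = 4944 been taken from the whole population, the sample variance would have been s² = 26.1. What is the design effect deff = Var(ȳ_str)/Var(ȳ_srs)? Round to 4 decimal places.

Var(ȳ_str) = Σ Wₕ²(1−fₕ)sₕ²/nₕ with Wₕ = Nₕ/38759:
  Dept I: (9732/38759)²·(1−168/9732)·24.19/168 = 0.008921197
  Dept II: (9094/38759)²·(1−1297/9094)·24.5/1297 = 8.9158646 × 10^-4
  Dept III: (8337/38759)²·(1−1465/8337)·23.4/1465 = 6.0915254 × 10^-4
  Dept IV: (11596/38759)²·(1−2014/11596)·6.067/2014 = 2.2280954 × 10^-4
  → Var(ȳ_str) = 0.010644746.
Var(ȳ_srs) = (1 − 4944/38759)·26.1/4944 = 0.0046057342.
deff = 0.010644746 / 0.0046057342 = 2.3112.

2.3112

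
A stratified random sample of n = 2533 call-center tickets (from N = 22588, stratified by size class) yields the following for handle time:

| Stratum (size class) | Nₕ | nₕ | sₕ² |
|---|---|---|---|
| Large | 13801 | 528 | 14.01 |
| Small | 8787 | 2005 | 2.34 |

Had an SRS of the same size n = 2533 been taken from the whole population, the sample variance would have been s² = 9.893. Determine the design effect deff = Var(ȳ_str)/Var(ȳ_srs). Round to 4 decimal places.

2.7865

Var(ȳ_str) = Σ Wₕ²(1−fₕ)sₕ²/nₕ with Wₕ = Nₕ/22588:
  Large: (13801/22588)²·(1−528/13801)·14.01/528 = 0.0095263889
  Small: (8787/22588)²·(1−2005/8787)·2.34/2005 = 1.3631522 × 10^-4
  → Var(ȳ_str) = 0.0096627041.
Var(ȳ_srs) = (1 − 2533/22588)·9.893/2533 = 0.0034676696.
deff = 0.0096627041 / 0.0034676696 = 2.7865.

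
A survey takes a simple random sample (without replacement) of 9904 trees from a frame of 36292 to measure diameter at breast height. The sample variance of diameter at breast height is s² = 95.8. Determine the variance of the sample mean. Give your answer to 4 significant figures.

0.007033

Under SRS without replacement, Var(ȳ) = (1 − f)·s²/n with f = n/N = 9904/36292 = 0.27289761.
Var(ȳ) = (1 − 0.27289761)·95.8/9904 = 0.72710239·0.0096728595 = 0.0070331592.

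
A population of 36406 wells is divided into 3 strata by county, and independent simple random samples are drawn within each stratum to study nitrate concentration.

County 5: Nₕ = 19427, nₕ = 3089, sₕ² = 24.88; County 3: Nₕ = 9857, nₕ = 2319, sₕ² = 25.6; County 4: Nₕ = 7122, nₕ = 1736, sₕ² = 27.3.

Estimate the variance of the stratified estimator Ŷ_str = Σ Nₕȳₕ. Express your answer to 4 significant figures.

Var(Ŷ_str) = Σₕ Nₕ²(1 − fₕ)sₕ²/nₕ.
County 5: 19427²·(1 − 3089/19427)·24.88/3089 = 2.5564488 × 10^6.
County 3: 9857²·(1 − 2319/9857)·25.6/2319 = 820238.42.
County 4: 7122²·(1 − 1736/7122)·27.3/1736 = 603227.66.
Sum = 3.9799149 × 10^6.

3.980 × 10^6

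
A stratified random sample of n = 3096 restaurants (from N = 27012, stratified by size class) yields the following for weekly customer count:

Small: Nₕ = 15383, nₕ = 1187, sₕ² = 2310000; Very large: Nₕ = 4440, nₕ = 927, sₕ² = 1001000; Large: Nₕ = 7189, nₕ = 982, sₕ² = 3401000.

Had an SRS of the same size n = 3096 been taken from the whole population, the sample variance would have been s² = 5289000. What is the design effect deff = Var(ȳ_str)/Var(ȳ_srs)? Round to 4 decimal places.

Var(ȳ_str) = Σ Wₕ²(1−fₕ)sₕ²/nₕ with Wₕ = Nₕ/27012:
  Small: (15383/27012)²·(1−1187/15383)·2310000/1187 = 582.44485
  Very large: (4440/27012)²·(1−927/4440)·1001000/927 = 23.083517
  Large: (7189/27012)²·(1−982/7189)·3401000/982 = 211.80289
  → Var(ȳ_str) = 817.33126.
Var(ȳ_srs) = (1 − 3096/27012)·5289000/3096 = 1512.5315.
deff = 817.33126 / 1512.5315 = 0.5404.

0.5404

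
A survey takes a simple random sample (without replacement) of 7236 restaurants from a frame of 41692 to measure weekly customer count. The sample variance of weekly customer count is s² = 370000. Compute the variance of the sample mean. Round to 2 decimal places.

42.26

Under SRS without replacement, Var(ȳ) = (1 − f)·s²/n with f = n/N = 7236/41692 = 0.17355848.
Var(ȳ) = (1 − 0.17355848)·370000/7236 = 0.82644152·51.133223 = 42.258619.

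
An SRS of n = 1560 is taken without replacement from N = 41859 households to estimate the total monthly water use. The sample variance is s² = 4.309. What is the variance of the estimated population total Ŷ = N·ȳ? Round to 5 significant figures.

4.6595 × 10^6

Var(Ŷ) = N²·Var(ȳ) = N²·(1 − n/N)·s²/n.
f = 1560/41859 = 0.03726797; Var(ȳ) = 0.96273203·4.309/1560 = 0.0026592387.
Var(Ŷ) = 41859² · 0.0026592387 = 4.6594539 × 10^6.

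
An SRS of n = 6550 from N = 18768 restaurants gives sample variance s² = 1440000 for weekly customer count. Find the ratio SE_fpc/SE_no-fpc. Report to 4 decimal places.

0.8068

f = n/N = 6550/18768 = 0.34899829.
SE_no-fpc = √(s²/n) = 14.82725; SE_fpc = √((1−f)s²/n) = 11.963318.
Ratio = √(1−f) = 0.80684677.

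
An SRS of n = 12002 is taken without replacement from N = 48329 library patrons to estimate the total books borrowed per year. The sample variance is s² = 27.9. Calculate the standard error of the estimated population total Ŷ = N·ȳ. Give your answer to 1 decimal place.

Var(Ŷ) = N²·Var(ȳ) = N²·(1 − n/N)·s²/n.
f = 12002/48329 = 0.24833951; Var(ȳ) = 0.75166049·27.9/12002 = 0.0017473194.
Var(Ŷ) = 48329² · 0.0017473194 = 4.0812004 × 10^6.
SE(Ŷ) = √(4.0812004 × 10^6) = 2020.2.

2020.2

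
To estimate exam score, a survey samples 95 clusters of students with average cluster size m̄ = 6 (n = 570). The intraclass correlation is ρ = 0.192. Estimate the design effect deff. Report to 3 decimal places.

deff = 1 + (6 − 1)·0.192 = 1 + 0.96 = 1.96.

1.960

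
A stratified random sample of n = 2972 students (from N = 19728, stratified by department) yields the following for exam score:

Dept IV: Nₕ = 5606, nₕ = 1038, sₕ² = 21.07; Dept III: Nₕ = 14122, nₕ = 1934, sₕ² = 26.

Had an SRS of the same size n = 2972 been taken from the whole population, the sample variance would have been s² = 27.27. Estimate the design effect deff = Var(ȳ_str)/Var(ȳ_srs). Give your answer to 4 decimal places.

Var(ȳ_str) = Σ Wₕ²(1−fₕ)sₕ²/nₕ with Wₕ = Nₕ/19728:
  Dept IV: (5606/19728)²·(1−1038/5606)·21.07/1038 = 0.0013356118
  Dept III: (14122/19728)²·(1−1934/14122)·26/1934 = 0.0059453772
  → Var(ȳ_str) = 0.007280989.
Var(ȳ_srs) = (1 − 2972/19728)·27.27/2972 = 0.00779334.
deff = 0.007280989 / 0.00779334 = 0.9343.

0.9343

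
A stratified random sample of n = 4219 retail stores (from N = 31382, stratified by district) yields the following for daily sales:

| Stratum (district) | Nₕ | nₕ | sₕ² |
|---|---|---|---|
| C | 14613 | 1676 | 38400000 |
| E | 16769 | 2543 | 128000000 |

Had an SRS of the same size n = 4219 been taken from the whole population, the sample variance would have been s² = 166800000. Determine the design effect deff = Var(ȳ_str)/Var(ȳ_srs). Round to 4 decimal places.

0.4848

Var(ȳ_str) = Σ Wₕ²(1−fₕ)sₕ²/nₕ with Wₕ = Nₕ/31382:
  C: (14613/31382)²·(1−1676/14613)·38400000/1676 = 4398.1389
  E: (16769/31382)²·(1−2543/16769)·128000000/2543 = 12192.488
  → Var(ȳ_str) = 16590.627.
Var(ȳ_srs) = (1 − 4219/31382)·166800000/4219 = 34220.286.
deff = 16590.627 / 34220.286 = 0.4848.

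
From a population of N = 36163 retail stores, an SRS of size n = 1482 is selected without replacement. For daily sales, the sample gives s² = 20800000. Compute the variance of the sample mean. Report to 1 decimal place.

Under SRS without replacement, Var(ȳ) = (1 − f)·s²/n with f = n/N = 1482/36163 = 0.04098111.
Var(ȳ) = (1 − 0.04098111)·20800000/1482 = 0.95901889·14035.088 = 13459.914.

13459.9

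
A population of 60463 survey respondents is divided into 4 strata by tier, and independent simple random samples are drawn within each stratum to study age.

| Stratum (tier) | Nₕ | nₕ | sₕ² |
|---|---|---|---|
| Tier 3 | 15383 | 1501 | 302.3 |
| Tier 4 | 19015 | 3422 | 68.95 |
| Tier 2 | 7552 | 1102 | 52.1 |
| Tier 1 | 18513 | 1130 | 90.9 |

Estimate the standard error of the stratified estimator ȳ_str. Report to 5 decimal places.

0.14529

Var(ȳ_str) = Σₕ Wₕ²(1 − fₕ)sₕ²/nₕ with Wₕ = Nₕ/N, N = 60463.
Tier 3: Wₕ = 0.25442006; term = 0.25442006²·(1 − 0.09757525)·302.3/1501 = 0.011764437.
Tier 4: Wₕ = 0.31448985; term = 0.31448985²·(1 − 0.17996319)·68.95/3422 = 0.0016341838.
Tier 2: Wₕ = 0.12490283; term = 0.12490283²·(1 − 0.14592161)·52.1/1102 = 6.2993892 × 10^-4.
Tier 1: Wₕ = 0.30618726; term = 0.30618726²·(1 − 0.06103819)·90.9/1130 = 0.0070812118.
Sum = 0.021109772.
SE = √(0.021109772) = 0.14529.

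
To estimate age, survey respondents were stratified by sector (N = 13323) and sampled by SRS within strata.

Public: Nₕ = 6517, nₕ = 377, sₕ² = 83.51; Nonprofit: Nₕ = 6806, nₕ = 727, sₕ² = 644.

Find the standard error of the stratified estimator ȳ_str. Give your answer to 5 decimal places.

Var(ȳ_str) = Σₕ Wₕ²(1 − fₕ)sₕ²/nₕ with Wₕ = Nₕ/N, N = 13323.
Public: Wₕ = 0.48915409; term = 0.48915409²·(1 − 0.05784870)·83.51/377 = 0.049935473.
Nonprofit: Wₕ = 0.51084591; term = 0.51084591²·(1 − 0.10681751)·644/727 = 0.20647691.
Sum = 0.25641238.
SE = √(0.25641238) = 0.50637.

0.50637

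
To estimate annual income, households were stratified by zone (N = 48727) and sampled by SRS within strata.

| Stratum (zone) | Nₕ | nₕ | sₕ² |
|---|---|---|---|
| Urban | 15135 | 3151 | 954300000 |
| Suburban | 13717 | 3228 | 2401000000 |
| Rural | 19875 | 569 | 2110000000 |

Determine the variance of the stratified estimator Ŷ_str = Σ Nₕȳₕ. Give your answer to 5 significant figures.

1.5848 × 10^15

Var(Ŷ_str) = Σₕ Nₕ²(1 − fₕ)sₕ²/nₕ.
Urban: 15135²·(1 − 3151/15135)·954300000/3151 = 5.493141 × 10^13.
Suburban: 13717²·(1 − 3228/13717)·2401000000/3228 = 1.0701677 × 10^14.
Rural: 19875²·(1 − 569/19875)·2110000000/569 = 1.4228844 × 10^15.
Sum = 1.5848326 × 10^15.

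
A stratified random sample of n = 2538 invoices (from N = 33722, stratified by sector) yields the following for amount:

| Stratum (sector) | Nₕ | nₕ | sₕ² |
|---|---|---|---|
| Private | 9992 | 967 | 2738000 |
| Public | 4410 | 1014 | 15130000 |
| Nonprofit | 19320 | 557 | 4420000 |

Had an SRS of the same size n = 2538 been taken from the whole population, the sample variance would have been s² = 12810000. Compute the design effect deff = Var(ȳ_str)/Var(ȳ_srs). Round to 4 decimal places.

0.6322

Var(ȳ_str) = Σ Wₕ²(1−fₕ)sₕ²/nₕ with Wₕ = Nₕ/33722:
  Private: (9992/33722)²·(1−967/9992)·2738000/967 = 224.53289
  Public: (4410/33722)²·(1−1014/4410)·15130000/1014 = 196.50816
  Nonprofit: (19320/33722)²·(1−557/19320)·4420000/557 = 2529.5882
  → Var(ȳ_str) = 2950.6293.
Var(ȳ_srs) = (1 − 2538/33722)·12810000/2538 = 4667.4106.
deff = 2950.6293 / 4667.4106 = 0.6322.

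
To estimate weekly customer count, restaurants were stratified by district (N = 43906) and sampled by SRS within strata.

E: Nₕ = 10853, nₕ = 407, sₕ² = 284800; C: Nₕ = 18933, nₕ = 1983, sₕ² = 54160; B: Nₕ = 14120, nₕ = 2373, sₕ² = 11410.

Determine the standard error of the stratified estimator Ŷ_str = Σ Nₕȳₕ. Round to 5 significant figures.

298150

Var(Ŷ_str) = Σₕ Nₕ²(1 − fₕ)sₕ²/nₕ.
E: 10853²·(1 − 407/10853)·284800/407 = 7.9331451 × 10^10.
C: 18933²·(1 − 1983/18933)·54160/1983 = 8.7648619 × 10^9.
B: 14120²·(1 − 2373/14120)·11410/2373 = 7.9753467 × 10^8.
Sum = 8.8893848 × 10^10.
SE = √(8.8893848 × 10^10) = 298150.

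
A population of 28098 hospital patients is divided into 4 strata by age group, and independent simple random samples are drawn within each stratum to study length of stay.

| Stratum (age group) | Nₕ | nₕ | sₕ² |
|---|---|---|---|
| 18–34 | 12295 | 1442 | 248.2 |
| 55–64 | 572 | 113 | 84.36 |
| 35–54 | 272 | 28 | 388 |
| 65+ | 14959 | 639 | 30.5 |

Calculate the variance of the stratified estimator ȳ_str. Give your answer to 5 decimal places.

Var(ȳ_str) = Σₕ Wₕ²(1 − fₕ)sₕ²/nₕ with Wₕ = Nₕ/N, N = 28098.
18–34: Wₕ = 0.43757563; term = 0.43757563²·(1 − 0.11728345)·248.2/1442 = 0.029091361.
55–64: Wₕ = 0.02035732; term = 0.02035732²·(1 − 0.19755245)·84.36/113 = 2.482653 × 10^-4.
35–54: Wₕ = 0.00968040; term = 0.00968040²·(1 − 0.10294118)·388/28 = 0.0011648811.
65+: Wₕ = 0.53238665; term = 0.53238665²·(1 − 0.04271676)·30.5/639 = 0.012950715.
Sum = 0.043455222.

0.04346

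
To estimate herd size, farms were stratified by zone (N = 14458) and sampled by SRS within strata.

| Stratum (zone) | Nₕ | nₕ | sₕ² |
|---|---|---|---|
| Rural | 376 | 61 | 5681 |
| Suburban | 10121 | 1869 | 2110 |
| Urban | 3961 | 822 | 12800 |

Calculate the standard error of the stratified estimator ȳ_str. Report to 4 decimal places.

Var(ȳ_str) = Σₕ Wₕ²(1 − fₕ)sₕ²/nₕ with Wₕ = Nₕ/N, N = 14458.
Rural: Wₕ = 0.02600636; term = 0.02600636²·(1 − 0.16223404)·5681/61 = 0.052768763.
Suburban: Wₕ = 0.70002767; term = 0.70002767²·(1 − 0.18466555)·2110/1869 = 0.45106524.
Urban: Wₕ = 0.27396597; term = 0.27396597²·(1 − 0.20752335)·12800/822 = 0.92622792.
Sum = 1.4300619.
SE = √(1.4300619) = 1.1959.

1.1959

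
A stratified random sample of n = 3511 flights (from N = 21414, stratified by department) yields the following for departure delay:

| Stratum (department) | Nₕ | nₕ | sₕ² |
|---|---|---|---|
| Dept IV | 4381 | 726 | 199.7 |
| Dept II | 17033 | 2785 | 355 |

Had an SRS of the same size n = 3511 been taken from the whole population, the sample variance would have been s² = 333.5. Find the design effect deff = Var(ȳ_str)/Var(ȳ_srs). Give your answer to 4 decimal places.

0.9704

Var(ȳ_str) = Σ Wₕ²(1−fₕ)sₕ²/nₕ with Wₕ = Nₕ/21414:
  Dept IV: (4381/21414)²·(1−726/4381)·199.7/726 = 0.0096052015
  Dept II: (17033/21414)²·(1−2785/17033)·355/2785 = 0.067460974
  → Var(ȳ_str) = 0.077066176.
Var(ȳ_srs) = (1 − 3511/21414)·333.5/3511 = 0.07941326.
deff = 0.077066176 / 0.07941326 = 0.9704.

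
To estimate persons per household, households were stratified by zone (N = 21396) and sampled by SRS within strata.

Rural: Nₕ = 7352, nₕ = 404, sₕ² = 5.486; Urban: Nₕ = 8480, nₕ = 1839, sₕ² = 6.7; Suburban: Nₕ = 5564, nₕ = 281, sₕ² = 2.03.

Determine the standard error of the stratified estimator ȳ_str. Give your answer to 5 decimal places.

Var(ȳ_str) = Σₕ Wₕ²(1 − fₕ)sₕ²/nₕ with Wₕ = Nₕ/N, N = 21396.
Rural: Wₕ = 0.34361563; term = 0.34361563²·(1 − 0.05495103)·5.486/404 = 0.0015152161.
Urban: Wₕ = 0.39633576; term = 0.39633576²·(1 − 0.21686321)·6.7/1839 = 4.4818491 × 10^-4.
Suburban: Wₕ = 0.26004861; term = 0.26004861²·(1 − 0.05050324)·2.03/281 = 4.6386571 × 10^-4.
Sum = 0.0024272667.
SE = √(0.0024272667) = 0.04927.

0.04927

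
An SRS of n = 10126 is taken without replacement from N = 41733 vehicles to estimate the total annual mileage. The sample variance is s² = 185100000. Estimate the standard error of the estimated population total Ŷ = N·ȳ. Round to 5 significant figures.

4.9104 × 10^6

Var(Ŷ) = N²·Var(ȳ) = N²·(1 − n/N)·s²/n.
f = 10126/41733 = 0.24263772; Var(ȳ) = 0.75736228·185100000/10126 = 13844.337.
Var(Ŷ) = 41733² · 13844.337 = 2.4111897 × 10^13.
SE(Ŷ) = √(2.4111897 × 10^13) = 4.9104 × 10^6.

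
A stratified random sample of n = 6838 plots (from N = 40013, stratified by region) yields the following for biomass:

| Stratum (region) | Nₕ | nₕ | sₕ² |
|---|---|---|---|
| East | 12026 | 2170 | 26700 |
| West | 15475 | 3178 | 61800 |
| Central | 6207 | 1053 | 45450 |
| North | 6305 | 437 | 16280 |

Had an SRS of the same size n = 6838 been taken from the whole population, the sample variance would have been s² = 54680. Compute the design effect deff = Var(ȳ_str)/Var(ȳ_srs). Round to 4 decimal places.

0.7459

Var(ȳ_str) = Σ Wₕ²(1−fₕ)sₕ²/nₕ with Wₕ = Nₕ/40013:
  East: (12026/40013)²·(1−2170/12026)·26700/2170 = 0.91090103
  West: (15475/40013)²·(1−3178/15475)·61800/3178 = 2.3113312
  Central: (6207/40013)²·(1−1053/6207)·45450/1053 = 0.86244111
  North: (6305/40013)²·(1−437/6305)·16280/437 = 0.86088657
  → Var(ȳ_str) = 4.9455599.
Var(ȳ_srs) = (1 − 6838/40013)·54680/6838 = 6.6299343.
deff = 4.9455599 / 6.6299343 = 0.7459.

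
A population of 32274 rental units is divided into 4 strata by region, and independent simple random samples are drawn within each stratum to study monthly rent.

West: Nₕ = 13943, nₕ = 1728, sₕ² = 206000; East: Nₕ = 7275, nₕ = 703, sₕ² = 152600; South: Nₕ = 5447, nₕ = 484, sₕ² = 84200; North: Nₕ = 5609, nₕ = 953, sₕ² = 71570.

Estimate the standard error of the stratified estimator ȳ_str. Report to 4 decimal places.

5.9878

Var(ȳ_str) = Σₕ Wₕ²(1 − fₕ)sₕ²/nₕ with Wₕ = Nₕ/N, N = 32274.
West: Wₕ = 0.43201958; term = 0.43201958²·(1 − 0.12393316)·206000/1728 = 19.492502.
East: Wₕ = 0.22541365; term = 0.22541365²·(1 − 0.09663230)·152600/703 = 9.963781.
South: Wₕ = 0.16877363; term = 0.16877363²·(1 − 0.08885625)·84200/484 = 4.5150524.
North: Wₕ = 0.17379315; term = 0.17379315²·(1 − 0.16990551)·71570/953 = 1.882916.
Sum = 35.854251.
SE = √(35.854251) = 5.9878.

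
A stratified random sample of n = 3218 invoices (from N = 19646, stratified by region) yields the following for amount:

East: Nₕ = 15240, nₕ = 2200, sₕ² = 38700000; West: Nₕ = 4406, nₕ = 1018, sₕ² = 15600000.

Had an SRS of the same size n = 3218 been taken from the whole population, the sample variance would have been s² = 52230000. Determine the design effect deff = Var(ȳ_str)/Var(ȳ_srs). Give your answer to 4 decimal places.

0.7110

Var(ȳ_str) = Σ Wₕ²(1−fₕ)sₕ²/nₕ with Wₕ = Nₕ/19646:
  East: (15240/19646)²·(1−2200/15240)·38700000/2200 = 9057.3795
  West: (4406/19646)²·(1−1018/4406)·15600000/1018 = 592.67476
  → Var(ȳ_str) = 9650.0543.
Var(ȳ_srs) = (1 − 3218/19646)·52230000/3218 = 13572.022.
deff = 9650.0543 / 13572.022 = 0.7110.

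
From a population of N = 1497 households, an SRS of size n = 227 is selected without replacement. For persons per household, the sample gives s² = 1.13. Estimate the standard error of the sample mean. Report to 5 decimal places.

0.06499

Under SRS without replacement, Var(ȳ) = (1 − f)·s²/n with f = n/N = 227/1497 = 0.15163661.
Var(ȳ) = (1 − 0.15163661)·1.13/227 = 0.84836339·0.0049779736 = 0.0042231305.
SE(ȳ) = √(0.0042231305) = 0.06499.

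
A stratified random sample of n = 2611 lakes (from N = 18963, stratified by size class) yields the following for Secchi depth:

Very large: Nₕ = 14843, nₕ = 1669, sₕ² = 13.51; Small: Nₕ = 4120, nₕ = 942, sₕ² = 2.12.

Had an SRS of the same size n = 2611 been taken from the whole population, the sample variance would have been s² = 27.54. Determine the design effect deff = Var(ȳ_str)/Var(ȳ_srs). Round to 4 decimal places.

0.4930

Var(ȳ_str) = Σ Wₕ²(1−fₕ)sₕ²/nₕ with Wₕ = Nₕ/18963:
  Very large: (14843/18963)²·(1−1669/14843)·13.51/1669 = 0.0044017388
  Small: (4120/18963)²·(1−942/4120)·2.12/942 = 8.1944909 × 10^-5
  → Var(ȳ_str) = 0.0044836837.
Var(ȳ_srs) = (1 − 2611/18963)·27.54/2611 = 0.009095381.
deff = 0.0044836837 / 0.009095381 = 0.4930.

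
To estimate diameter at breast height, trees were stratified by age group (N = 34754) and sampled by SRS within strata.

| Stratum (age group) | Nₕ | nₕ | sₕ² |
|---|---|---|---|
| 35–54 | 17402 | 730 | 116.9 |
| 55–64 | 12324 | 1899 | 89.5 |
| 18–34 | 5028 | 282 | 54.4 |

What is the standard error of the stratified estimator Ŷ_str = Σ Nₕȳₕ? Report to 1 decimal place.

7557.7

Var(Ŷ_str) = Σₕ Nₕ²(1 − fₕ)sₕ²/nₕ.
35–54: 17402²·(1 − 730/17402)·116.9/730 = 4.6459926 × 10^7.
55–64: 12324²·(1 − 1899/12324)·89.5/1899 = 6.0551628 × 10^6.
18–34: 5028²·(1 − 282/5028)·54.4/282 = 4.6033373 × 10^6.
Sum = 5.7118426 × 10^7.
SE = √(5.7118426 × 10^7) = 7557.7.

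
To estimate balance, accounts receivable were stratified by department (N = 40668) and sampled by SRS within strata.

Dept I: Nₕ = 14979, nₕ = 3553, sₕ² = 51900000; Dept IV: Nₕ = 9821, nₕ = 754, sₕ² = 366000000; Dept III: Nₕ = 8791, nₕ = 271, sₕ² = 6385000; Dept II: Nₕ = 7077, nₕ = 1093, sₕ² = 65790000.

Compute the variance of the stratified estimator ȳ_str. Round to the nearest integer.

30255

Var(ȳ_str) = Σₕ Wₕ²(1 − fₕ)sₕ²/nₕ with Wₕ = Nₕ/N, N = 40668.
Dept I: Wₕ = 0.36832399; term = 0.36832399²·(1 − 0.23719874)·51900000/3553 = 1511.6232.
Dept IV: Wₕ = 0.24149208; term = 0.24149208²·(1 − 0.07677426)·366000000/754 = 26135.056.
Dept III: Wₕ = 0.21616504; term = 0.21616504²·(1 − 0.03082698)·6385000/271 = 1066.9986.
Dept II: Wₕ = 0.17401888; term = 0.17401888²·(1 − 0.15444397)·65790000/1093 = 1541.2563.
Sum = 30254.934.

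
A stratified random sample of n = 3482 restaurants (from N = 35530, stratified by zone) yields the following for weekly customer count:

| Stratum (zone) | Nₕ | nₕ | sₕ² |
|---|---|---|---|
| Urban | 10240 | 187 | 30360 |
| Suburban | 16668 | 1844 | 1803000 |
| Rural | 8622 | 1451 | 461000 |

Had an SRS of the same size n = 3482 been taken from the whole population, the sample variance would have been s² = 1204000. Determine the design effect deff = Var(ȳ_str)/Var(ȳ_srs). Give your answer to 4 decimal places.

Var(ȳ_str) = Σ Wₕ²(1−fₕ)sₕ²/nₕ with Wₕ = Nₕ/35530:
  Urban: (10240/35530)²·(1−187/10240)·30360/187 = 13.239311
  Suburban: (16668/35530)²·(1−1844/16668)·1803000/1844 = 191.37856
  Rural: (8622/35530)²·(1−1451/8622)·461000/1451 = 15.560761
  → Var(ȳ_str) = 220.17863.
Var(ȳ_srs) = (1 − 3482/35530)·1204000/3482 = 311.89143.
deff = 220.17863 / 311.89143 = 0.7059.

0.7059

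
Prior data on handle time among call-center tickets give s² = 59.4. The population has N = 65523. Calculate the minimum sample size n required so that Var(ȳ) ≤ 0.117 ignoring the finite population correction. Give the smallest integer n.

508

Without fpc, n₀ = s²/D = 59.4/0.117 = 507.6923.
Rounding up, n = 508.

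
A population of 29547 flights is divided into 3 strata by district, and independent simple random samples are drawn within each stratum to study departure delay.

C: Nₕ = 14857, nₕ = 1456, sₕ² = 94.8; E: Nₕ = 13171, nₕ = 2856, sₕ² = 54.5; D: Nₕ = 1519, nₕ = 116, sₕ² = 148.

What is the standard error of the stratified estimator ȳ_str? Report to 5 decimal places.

0.14468

Var(ȳ_str) = Σₕ Wₕ²(1 − fₕ)sₕ²/nₕ with Wₕ = Nₕ/N, N = 29547.
C: Wₕ = 0.50282601; term = 0.50282601²·(1 − 0.09800094)·94.8/1456 = 0.014848703.
E: Wₕ = 0.44576438; term = 0.44576438²·(1 − 0.21684003)·54.5/2856 = 0.0029696105.
D: Wₕ = 0.05140962; term = 0.05140962²·(1 − 0.07636603)·148/116 = 0.0031145291.
Sum = 0.020932843.
SE = √(0.020932843) = 0.14468.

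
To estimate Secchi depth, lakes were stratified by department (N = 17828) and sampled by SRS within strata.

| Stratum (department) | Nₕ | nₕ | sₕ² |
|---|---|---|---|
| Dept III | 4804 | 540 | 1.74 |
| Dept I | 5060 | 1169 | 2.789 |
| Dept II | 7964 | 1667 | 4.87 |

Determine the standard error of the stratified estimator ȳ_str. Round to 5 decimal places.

0.02857

Var(ȳ_str) = Σₕ Wₕ²(1 − fₕ)sₕ²/nₕ with Wₕ = Nₕ/N, N = 17828.
Dept III: Wₕ = 0.26946376; term = 0.26946376²·(1 − 0.11240633)·1.74/540 = 2.0766841 × 10^-4.
Dept I: Wₕ = 0.28382320; term = 0.28382320²·(1 − 0.23102767)·2.789/1169 = 1.4778845 × 10^-4.
Dept II: Wₕ = 0.44671304; term = 0.44671304²·(1 − 0.20931693)·4.87/1667 = 4.6094919 × 10^-4.
Sum = 8.1640605 × 10^-4.
SE = √(8.1640605 × 10^-4) = 0.02857.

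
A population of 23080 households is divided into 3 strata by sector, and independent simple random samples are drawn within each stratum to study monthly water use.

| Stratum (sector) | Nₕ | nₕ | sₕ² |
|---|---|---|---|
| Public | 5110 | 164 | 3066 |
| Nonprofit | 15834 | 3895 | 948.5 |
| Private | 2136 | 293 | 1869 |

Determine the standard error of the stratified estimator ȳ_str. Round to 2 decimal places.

1.01

Var(ȳ_str) = Σₕ Wₕ²(1 − fₕ)sₕ²/nₕ with Wₕ = Nₕ/N, N = 23080.
Public: Wₕ = 0.22140381; term = 0.22140381²·(1 − 0.03209393)·3066/164 = 0.88701651.
Nonprofit: Wₕ = 0.68604853; term = 0.68604853²·(1 − 0.24598964)·948.5/3895 = 0.086420516.
Private: Wₕ = 0.09254766; term = 0.09254766²·(1 − 0.13717228)·1869/293 = 0.047140768.
Sum = 1.0205778.
SE = √(1.0205778) = 1.01.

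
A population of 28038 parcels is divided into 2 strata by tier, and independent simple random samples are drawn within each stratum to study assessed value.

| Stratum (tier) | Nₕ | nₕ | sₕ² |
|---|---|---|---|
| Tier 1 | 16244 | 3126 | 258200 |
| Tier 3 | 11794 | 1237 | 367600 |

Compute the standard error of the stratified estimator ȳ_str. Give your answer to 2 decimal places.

Var(ȳ_str) = Σₕ Wₕ²(1 − fₕ)sₕ²/nₕ with Wₕ = Nₕ/N, N = 28038.
Tier 1: Wₕ = 0.57935659; term = 0.57935659²·(1 − 0.19244029)·258200/3126 = 22.388954.
Tier 3: Wₕ = 0.42064341; term = 0.42064341²·(1 − 0.10488384)·367600/1237 = 47.066661.
Sum = 69.455615.
SE = √(69.455615) = 8.33.

8.33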